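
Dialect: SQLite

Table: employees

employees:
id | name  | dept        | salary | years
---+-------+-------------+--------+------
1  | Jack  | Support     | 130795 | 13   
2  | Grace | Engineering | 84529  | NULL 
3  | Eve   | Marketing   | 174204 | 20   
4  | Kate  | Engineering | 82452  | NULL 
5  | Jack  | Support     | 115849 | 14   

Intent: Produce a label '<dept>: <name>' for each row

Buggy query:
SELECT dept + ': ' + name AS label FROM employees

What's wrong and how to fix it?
Bug: '+' is numeric addition; on text columns SQLite converts them to 0 instead of concatenating

Fix: Replace + with || to concatenate text

Corrected query:
SELECT dept || ': ' || name AS label FROM employees

Result:
label             
------------------
Support: Jack     
Engineering: Grace
Marketing: Eve    
Engineering: Kate 
Support: Jack     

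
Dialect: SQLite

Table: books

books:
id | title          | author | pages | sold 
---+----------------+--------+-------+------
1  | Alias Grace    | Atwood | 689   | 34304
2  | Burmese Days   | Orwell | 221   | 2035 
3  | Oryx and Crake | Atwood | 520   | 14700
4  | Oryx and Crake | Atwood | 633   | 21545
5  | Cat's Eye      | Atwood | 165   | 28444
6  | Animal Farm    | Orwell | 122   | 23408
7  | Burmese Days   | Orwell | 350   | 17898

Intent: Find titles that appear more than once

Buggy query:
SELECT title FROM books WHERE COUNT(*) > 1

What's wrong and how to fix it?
Bug: WHERE can't reference COUNT(*); aggregates are computed after WHERE

Fix: GROUP BY title, then filter groups with HAVING COUNT(*) > 1

Corrected query:
SELECT title FROM books GROUP BY title HAVING COUNT(*) > 1

Result:
title         
--------------
Burmese Days  
Oryx and Crake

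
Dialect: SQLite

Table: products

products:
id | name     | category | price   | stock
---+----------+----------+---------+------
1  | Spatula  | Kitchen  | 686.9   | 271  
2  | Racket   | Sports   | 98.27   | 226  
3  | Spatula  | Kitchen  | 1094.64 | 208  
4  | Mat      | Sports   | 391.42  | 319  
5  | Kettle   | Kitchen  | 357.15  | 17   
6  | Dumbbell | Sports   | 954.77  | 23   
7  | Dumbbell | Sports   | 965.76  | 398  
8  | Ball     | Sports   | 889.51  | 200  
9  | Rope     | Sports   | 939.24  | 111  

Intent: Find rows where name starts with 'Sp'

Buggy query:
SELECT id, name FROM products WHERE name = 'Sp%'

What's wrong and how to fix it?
Bug: Wildcards only work with LIKE; '=' treats '%' as a literal character

Fix: Replace '=' with LIKE so 'Sp%' is treated as a pattern

Corrected query:
SELECT id, name FROM products WHERE name LIKE 'Sp%'

Result:
id | name   
---+--------
1  | Spatula
3  | Spatula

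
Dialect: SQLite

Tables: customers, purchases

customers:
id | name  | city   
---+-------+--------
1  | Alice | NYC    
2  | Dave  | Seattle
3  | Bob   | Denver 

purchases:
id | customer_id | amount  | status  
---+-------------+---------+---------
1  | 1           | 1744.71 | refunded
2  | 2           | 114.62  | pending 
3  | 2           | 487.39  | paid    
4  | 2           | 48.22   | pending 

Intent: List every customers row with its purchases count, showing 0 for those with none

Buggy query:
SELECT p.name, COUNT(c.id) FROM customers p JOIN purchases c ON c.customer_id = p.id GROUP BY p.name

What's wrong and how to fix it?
Bug: INNER JOIN drops customers rows that have no matching purchases rows

Fix: Use LEFT JOIN so parents without children still appear (COUNT(c.id) gives 0)

Corrected query:
SELECT p.name, COUNT(c.id) FROM customers p LEFT JOIN purchases c ON c.customer_id = p.id GROUP BY p.name

Result:
name  | COUNT(c.id)
------+------------
Alice | 1          
Bob   | 0          
Dave  | 3          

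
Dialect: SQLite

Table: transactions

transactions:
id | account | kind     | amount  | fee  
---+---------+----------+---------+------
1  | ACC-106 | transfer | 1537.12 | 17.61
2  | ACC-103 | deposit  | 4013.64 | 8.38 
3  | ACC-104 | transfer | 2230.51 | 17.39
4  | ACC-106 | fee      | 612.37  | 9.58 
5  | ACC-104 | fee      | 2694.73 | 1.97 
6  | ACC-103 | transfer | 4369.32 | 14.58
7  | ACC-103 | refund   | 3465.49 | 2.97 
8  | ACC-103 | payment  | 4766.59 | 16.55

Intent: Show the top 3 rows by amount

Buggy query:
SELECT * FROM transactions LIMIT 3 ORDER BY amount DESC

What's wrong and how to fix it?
Bug: LIMIT must come after ORDER BY

Fix: Swap the clauses: ORDER BY first, then LIMIT

Corrected query:
SELECT * FROM transactions ORDER BY amount DESC LIMIT 3

Result:
id | account | kind     | amount  | fee  
---+---------+----------+---------+------
8  | ACC-103 | payment  | 4766.59 | 16.55
6  | ACC-103 | transfer | 4369.32 | 14.58
2  | ACC-103 | deposit  | 4013.64 | 8.38 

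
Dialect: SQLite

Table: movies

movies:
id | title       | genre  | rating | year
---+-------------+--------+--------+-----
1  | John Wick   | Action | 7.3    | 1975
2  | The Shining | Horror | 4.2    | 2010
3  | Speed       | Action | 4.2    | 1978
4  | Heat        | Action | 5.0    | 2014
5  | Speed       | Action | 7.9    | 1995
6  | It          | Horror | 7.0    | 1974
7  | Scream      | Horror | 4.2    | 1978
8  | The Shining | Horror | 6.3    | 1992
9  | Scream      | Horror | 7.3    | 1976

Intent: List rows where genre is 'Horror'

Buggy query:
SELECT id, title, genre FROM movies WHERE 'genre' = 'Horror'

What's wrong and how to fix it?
Bug: Single quotes denote string literals in SQL; the column name is being compared as a constant string

Fix: Remove the quotes around the column name (or use double quotes for an identifier)

Corrected query:
SELECT id, title, genre FROM movies WHERE genre = 'Horror'

Result:
id | title       | genre 
---+-------------+-------
2  | The Shining | Horror
6  | It          | Horror
7  | Scream      | Horror
8  | The Shining | Horror
9  | Scream      | Horror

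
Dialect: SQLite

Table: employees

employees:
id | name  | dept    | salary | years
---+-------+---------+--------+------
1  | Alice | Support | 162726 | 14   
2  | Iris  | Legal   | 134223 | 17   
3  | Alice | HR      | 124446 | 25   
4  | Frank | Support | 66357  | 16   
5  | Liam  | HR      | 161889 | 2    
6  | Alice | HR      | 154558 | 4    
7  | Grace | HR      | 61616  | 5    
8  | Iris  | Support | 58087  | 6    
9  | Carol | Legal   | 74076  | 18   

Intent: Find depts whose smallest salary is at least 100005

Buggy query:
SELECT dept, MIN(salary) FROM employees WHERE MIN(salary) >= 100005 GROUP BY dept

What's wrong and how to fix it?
Bug: MIN() in WHERE is a misuse of aggregate

Fix: Replace WHERE with HAVING after the GROUP BY

Corrected query:
SELECT dept, MIN(salary) FROM employees GROUP BY dept HAVING MIN(salary) >= 100005

Result:
(no rows)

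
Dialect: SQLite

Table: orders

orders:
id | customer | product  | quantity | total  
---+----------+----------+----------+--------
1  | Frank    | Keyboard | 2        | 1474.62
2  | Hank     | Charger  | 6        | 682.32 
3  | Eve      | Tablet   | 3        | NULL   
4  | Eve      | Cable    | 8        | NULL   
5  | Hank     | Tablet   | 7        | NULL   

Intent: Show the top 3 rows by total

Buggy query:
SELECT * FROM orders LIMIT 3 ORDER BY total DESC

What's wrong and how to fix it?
Bug: LIMIT must come after ORDER BY

Fix: Swap the clauses: ORDER BY first, then LIMIT

Corrected query:
SELECT * FROM orders ORDER BY total DESC LIMIT 3

Result:
id | customer | product  | quantity | total  
---+----------+----------+----------+--------
1  | Frank    | Keyboard | 2        | 1474.62
2  | Hank     | Charger  | 6        | 682.32 
3  | Eve      | Tablet   | 3        | NULL   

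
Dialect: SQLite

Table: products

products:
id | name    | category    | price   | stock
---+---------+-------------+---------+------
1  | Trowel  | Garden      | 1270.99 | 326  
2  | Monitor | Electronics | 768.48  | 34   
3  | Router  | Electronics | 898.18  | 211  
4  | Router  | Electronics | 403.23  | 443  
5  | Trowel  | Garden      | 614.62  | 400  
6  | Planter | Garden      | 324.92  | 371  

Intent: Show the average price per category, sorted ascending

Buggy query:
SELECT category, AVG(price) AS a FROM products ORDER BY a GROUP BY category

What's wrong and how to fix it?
Bug: GROUP BY must precede ORDER BY

Fix: Reorder: SELECT … FROM … GROUP BY … ORDER BY …

Corrected query:
SELECT category, AVG(price) AS a FROM products GROUP BY category ORDER BY a

Result:
category    | a         
------------+-----------
Electronics | 689.963333
Garden      | 736.843333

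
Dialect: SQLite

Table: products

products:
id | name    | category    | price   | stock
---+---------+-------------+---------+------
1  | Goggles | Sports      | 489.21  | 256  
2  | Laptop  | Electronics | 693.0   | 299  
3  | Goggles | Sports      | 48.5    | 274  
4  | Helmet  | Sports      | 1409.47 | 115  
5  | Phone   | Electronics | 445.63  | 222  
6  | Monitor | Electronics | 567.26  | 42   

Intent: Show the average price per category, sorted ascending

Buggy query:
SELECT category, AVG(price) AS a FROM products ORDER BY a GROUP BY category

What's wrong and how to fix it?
Bug: GROUP BY must precede ORDER BY

Fix: Move ORDER BY to the end, after GROUP BY

Corrected query:
SELECT category, AVG(price) AS a FROM products GROUP BY category ORDER BY a

Result:
category    | a     
------------+-------
Electronics | 568.63
Sports      | 649.06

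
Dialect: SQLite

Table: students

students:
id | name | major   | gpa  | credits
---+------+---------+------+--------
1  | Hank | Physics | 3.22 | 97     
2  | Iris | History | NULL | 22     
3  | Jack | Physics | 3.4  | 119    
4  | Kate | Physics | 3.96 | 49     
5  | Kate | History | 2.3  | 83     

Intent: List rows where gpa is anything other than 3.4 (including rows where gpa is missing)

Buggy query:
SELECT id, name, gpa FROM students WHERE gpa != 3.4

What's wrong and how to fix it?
Bug: 'gpa != 3.4' is unknown when gpa is NULL, so NULL rows are silently excluded

Fix: Handle NULL separately with IS NULL alongside the inequality

Corrected query:
SELECT id, name, gpa FROM students WHERE gpa != 3.4 OR gpa IS NULL

Result:
id | name | gpa 
---+------+-----
1  | Hank | 3.22
2  | Iris | NULL
4  | Kate | 3.96
5  | Kate | 2.3 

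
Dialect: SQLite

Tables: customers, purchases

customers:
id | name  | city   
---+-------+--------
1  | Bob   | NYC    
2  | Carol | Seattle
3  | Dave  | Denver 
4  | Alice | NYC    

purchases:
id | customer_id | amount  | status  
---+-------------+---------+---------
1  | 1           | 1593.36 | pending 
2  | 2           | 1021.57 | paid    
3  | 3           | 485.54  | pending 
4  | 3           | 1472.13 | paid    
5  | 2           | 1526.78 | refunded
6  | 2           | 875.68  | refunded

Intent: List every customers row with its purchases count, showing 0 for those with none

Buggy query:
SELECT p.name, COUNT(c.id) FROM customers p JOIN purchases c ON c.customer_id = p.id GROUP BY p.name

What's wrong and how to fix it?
Bug: An inner join excludes parents with zero children

Fix: Use LEFT JOIN so parents without children still appear (COUNT(c.id) gives 0)

Corrected query:
SELECT p.name, COUNT(c.id) FROM customers p LEFT JOIN purchases c ON c.customer_id = p.id GROUP BY p.name

Result:
name  | COUNT(c.id)
------+------------
Alice | 0          
Bob   | 1          
Carol | 3          
Dave  | 2          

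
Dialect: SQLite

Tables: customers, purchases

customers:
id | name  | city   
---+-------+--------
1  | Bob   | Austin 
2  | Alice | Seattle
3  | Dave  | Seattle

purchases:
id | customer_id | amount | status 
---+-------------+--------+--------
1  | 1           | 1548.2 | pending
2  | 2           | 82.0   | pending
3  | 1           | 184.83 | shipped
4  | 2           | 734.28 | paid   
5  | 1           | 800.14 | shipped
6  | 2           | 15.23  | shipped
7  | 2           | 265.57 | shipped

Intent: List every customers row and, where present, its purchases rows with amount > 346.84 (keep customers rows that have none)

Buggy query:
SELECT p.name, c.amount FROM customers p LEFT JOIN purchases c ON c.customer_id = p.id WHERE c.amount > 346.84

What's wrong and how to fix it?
Bug: Filtering c.amount in WHERE discards the NULL rows produced by LEFT JOIN, turning it into an inner join

Fix: Move the right-table condition into the ON clause so unmatched parents are kept

Corrected query:
SELECT p.name, c.amount FROM customers p LEFT JOIN purchases c ON c.customer_id = p.id AND c.amount > 346.84

Result:
name  | amount
------+-------
Bob   | 800.14
Bob   | 1548.2
Alice | 734.28
Dave  | NULL  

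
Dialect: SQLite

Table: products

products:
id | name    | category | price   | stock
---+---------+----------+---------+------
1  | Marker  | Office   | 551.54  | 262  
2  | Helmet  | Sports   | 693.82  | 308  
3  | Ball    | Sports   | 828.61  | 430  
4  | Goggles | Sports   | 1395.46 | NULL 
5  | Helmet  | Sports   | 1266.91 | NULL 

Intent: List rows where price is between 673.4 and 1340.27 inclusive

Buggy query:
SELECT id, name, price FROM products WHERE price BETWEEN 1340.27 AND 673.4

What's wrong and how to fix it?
Bug: The bounds are reversed; BETWEEN a AND b requires a <= b to match anything

Fix: Swap the bounds so the smaller value comes first

Corrected query:
SELECT id, name, price FROM products WHERE price BETWEEN 673.4 AND 1340.27

Result:
id | name   | price  
---+--------+--------
2  | Helmet | 693.82 
3  | Ball   | 828.61 
5  | Helmet | 1266.91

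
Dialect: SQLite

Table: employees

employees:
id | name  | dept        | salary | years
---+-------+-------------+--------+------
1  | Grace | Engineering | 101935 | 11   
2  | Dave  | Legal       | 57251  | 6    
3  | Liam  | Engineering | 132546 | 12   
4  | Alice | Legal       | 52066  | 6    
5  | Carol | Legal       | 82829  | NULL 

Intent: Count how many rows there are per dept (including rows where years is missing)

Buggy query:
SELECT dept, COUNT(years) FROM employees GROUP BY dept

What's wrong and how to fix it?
Bug: COUNT(years) skips NULLs, so groups with missing years are undercounted

Fix: Replace COUNT(years) with COUNT(*)

Corrected query:
SELECT dept, COUNT(*) FROM employees GROUP BY dept

Result:
dept        | COUNT(*)
------------+---------
Engineering | 2       
Legal       | 3       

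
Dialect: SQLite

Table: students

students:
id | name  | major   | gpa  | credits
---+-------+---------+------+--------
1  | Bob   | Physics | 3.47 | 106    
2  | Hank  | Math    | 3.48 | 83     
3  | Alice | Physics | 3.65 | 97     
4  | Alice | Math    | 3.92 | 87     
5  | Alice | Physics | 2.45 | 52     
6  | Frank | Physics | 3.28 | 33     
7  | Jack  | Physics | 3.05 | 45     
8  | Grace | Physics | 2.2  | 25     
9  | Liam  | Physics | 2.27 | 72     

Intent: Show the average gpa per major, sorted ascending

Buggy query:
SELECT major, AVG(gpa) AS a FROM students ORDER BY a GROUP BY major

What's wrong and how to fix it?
Bug: GROUP BY must precede ORDER BY

Fix: Reorder: SELECT … FROM … GROUP BY … ORDER BY …

Corrected query:
SELECT major, AVG(gpa) AS a FROM students GROUP BY major ORDER BY a

Result:
major   | a   
--------+-----
Physics | 2.91
Math    | 3.7 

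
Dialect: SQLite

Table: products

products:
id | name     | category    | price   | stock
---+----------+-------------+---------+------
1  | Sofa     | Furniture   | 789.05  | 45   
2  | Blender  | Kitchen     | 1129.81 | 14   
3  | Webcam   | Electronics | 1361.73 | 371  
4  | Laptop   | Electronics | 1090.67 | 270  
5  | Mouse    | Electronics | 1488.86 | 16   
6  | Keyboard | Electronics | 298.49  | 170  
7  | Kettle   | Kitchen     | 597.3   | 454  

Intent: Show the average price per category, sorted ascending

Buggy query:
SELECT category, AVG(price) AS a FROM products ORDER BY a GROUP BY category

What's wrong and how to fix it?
Bug: ORDER BY appears before GROUP BY; SQL clause order requires GROUP BY first

Fix: Move ORDER BY to the end, after GROUP BY

Corrected query:
SELECT category, AVG(price) AS a FROM products GROUP BY category ORDER BY a

Result:
category    | a        
------------+----------
Furniture   | 789.05   
Kitchen     | 863.555  
Electronics | 1059.9375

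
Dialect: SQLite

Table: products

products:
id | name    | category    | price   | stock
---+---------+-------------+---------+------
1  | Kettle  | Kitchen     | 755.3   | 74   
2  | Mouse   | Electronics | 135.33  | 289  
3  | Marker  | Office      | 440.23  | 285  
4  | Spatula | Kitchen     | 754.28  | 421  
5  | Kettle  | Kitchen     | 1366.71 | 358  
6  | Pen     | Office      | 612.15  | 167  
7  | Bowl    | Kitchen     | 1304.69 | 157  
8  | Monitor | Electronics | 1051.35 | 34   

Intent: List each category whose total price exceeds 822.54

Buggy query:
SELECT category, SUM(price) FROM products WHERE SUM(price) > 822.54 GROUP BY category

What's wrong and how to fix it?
Bug: WHERE runs before GROUP BY, so aggregates aren't available there

Fix: Move the aggregate condition to a HAVING clause

Corrected query:
SELECT category, SUM(price) FROM products GROUP BY category HAVING SUM(price) > 822.54

Result:
category    | SUM(price)
------------+-----------
Electronics | 1186.68   
Kitchen     | 4180.98   
Office      | 1052.38   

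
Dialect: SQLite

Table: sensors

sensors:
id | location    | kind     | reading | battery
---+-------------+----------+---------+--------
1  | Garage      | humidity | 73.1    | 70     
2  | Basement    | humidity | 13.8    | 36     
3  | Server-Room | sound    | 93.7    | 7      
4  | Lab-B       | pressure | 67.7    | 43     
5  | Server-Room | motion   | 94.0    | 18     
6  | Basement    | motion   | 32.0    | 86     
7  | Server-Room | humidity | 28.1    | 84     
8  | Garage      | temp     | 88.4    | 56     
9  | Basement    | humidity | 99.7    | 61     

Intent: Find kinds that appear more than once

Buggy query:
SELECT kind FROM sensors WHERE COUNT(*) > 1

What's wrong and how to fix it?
Bug: COUNT(*) is an aggregate and cannot be used in WHERE

Fix: Group first, then use HAVING for the count condition

Corrected query:
SELECT kind FROM sensors GROUP BY kind HAVING COUNT(*) > 1

Result:
kind    
--------
humidity
motion  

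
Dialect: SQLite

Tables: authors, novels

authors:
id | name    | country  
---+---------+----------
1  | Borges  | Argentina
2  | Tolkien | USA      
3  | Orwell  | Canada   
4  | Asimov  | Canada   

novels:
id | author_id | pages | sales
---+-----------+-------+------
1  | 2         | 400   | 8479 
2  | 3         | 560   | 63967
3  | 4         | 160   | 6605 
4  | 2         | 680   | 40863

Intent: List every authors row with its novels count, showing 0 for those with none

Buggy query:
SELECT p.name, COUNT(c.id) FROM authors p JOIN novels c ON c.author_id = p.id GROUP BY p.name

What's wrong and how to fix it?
Bug: An inner join excludes parents with zero children

Fix: Switch to LEFT JOIN to retain unmatched parent rows

Corrected query:
SELECT p.name, COUNT(c.id) FROM authors p LEFT JOIN novels c ON c.author_id = p.id GROUP BY p.name

Result:
name    | COUNT(c.id)
--------+------------
Asimov  | 1          
Borges  | 0          
Orwell  | 1          
Tolkien | 2          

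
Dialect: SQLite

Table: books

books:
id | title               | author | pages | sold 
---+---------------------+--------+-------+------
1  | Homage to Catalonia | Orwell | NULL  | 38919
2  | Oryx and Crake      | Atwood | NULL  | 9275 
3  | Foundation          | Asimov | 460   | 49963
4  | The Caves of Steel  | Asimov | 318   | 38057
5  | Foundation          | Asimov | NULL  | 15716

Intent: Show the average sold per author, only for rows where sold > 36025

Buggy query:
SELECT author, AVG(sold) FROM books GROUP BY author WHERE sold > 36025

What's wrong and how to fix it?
Bug: WHERE cannot follow GROUP BY

Fix: Place WHERE between FROM and GROUP BY

Corrected query:
SELECT author, AVG(sold) FROM books WHERE sold > 36025 GROUP BY author

Result:
author | AVG(sold)
-------+----------
Asimov | 44010    
Orwell | 38919    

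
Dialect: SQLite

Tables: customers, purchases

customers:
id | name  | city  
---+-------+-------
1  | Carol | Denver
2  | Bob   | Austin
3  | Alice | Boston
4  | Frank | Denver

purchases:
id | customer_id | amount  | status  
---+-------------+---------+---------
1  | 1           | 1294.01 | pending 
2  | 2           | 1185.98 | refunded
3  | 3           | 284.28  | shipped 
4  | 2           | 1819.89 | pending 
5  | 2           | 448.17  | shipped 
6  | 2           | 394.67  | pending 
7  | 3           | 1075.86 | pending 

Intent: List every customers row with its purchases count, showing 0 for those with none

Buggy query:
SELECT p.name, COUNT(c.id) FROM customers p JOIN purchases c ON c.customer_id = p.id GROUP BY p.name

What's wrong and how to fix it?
Bug: INNER JOIN drops customers rows that have no matching purchases rows

Fix: Use LEFT JOIN so parents without children still appear (COUNT(c.id) gives 0)

Corrected query:
SELECT p.name, COUNT(c.id) FROM customers p LEFT JOIN purchases c ON c.customer_id = p.id GROUP BY p.name

Result:
name  | COUNT(c.id)
------+------------
Alice | 2          
Bob   | 4          
Carol | 1          
Frank | 0          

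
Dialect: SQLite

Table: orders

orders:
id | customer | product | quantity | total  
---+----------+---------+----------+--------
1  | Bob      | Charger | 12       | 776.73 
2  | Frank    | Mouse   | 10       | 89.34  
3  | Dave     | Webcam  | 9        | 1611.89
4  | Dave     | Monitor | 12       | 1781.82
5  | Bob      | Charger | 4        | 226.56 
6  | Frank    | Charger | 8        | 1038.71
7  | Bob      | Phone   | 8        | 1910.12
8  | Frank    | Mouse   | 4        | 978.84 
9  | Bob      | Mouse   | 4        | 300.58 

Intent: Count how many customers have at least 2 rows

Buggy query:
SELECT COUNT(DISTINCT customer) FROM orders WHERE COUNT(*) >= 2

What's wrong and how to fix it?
Bug: WHERE filters individual rows, not groups, so a group-level COUNT is invalid there

Fix: Use a subquery that GROUPs and filters with HAVING, then count its rows

Corrected query:
SELECT COUNT(*) FROM (SELECT customer FROM orders GROUP BY customer HAVING COUNT(*) >= 2)

Result:
COUNT(*)
--------
3       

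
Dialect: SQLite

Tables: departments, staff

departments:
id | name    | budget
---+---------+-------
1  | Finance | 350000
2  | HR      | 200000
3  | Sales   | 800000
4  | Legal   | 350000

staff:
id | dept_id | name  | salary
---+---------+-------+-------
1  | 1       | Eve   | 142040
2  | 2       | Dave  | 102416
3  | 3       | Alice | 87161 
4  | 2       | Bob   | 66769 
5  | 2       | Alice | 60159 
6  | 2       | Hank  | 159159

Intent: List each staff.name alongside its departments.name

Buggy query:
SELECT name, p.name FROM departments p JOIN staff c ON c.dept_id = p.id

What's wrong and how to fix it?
Bug: 'name' exists in both joined tables, so the database can't tell which one is meant

Fix: Prefix ambiguous columns with the table alias

Corrected query:
SELECT c.name, p.name FROM departments p JOIN staff c ON c.dept_id = p.id

Result:
name  | name   
------+--------
Eve   | Finance
Dave  | HR     
Alice | Sales  
Bob   | HR     
Alice | HR     
Hank  | HR     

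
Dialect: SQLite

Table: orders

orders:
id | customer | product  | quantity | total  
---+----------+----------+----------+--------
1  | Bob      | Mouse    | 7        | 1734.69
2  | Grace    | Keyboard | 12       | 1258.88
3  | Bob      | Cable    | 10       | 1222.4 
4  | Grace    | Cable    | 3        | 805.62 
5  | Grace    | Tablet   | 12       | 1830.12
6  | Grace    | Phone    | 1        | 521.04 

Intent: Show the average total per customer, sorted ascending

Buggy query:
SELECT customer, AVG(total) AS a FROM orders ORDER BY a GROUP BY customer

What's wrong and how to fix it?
Bug: GROUP BY must precede ORDER BY

Fix: Reorder: SELECT … FROM … GROUP BY … ORDER BY …

Corrected query:
SELECT customer, AVG(total) AS a FROM orders GROUP BY customer ORDER BY a

Result:
customer | a       
---------+---------
Grace    | 1103.915
Bob      | 1478.545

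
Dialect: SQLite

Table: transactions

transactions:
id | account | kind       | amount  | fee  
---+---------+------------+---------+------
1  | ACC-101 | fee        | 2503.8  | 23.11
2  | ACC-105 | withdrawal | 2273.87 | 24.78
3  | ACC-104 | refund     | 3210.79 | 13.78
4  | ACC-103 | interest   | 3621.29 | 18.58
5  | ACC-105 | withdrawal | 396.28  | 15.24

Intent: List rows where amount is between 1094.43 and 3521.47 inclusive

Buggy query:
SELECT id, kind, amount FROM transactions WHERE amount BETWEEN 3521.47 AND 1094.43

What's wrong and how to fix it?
Bug: BETWEEN expects the lower bound first; with 3521.47 AND 1094.43 the range is empty

Fix: Write BETWEEN 1094.43 AND 3521.47

Corrected query:
SELECT id, kind, amount FROM transactions WHERE amount BETWEEN 1094.43 AND 3521.47

Result:
id | kind       | amount 
---+------------+--------
1  | fee        | 2503.8 
2  | withdrawal | 2273.87
3  | refund     | 3210.79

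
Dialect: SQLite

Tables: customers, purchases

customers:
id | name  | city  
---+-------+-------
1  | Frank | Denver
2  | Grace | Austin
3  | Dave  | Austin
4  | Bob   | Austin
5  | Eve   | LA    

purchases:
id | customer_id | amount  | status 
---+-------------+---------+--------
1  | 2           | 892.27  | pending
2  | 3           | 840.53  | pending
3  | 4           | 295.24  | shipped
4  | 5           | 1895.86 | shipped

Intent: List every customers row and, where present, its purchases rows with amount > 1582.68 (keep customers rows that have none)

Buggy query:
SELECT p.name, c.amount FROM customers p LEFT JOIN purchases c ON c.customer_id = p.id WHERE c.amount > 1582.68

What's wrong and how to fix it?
Bug: A WHERE condition on the right-hand table after LEFT JOIN drops unmatched parents

Fix: Put 'c.amount > 1582.68' in the JOIN's ON clause instead of WHERE

Corrected query:
SELECT p.name, c.amount FROM customers p LEFT JOIN purchases c ON c.customer_id = p.id AND c.amount > 1582.68

Result:
name  | amount 
------+--------
Frank | NULL   
Grace | NULL   
Dave  | NULL   
Bob   | NULL   
Eve   | 1895.86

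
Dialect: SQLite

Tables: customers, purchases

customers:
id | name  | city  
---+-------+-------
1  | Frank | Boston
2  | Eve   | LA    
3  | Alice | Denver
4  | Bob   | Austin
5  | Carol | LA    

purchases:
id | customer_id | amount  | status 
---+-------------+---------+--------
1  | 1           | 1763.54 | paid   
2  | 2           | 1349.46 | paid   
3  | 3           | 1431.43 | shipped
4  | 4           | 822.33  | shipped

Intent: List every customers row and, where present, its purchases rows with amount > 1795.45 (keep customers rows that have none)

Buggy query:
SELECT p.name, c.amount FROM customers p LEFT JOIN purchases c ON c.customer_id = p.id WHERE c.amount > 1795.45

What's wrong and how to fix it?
Bug: Filtering c.amount in WHERE discards the NULL rows produced by LEFT JOIN, turning it into an inner join

Fix: Put 'c.amount > 1795.45' in the JOIN's ON clause instead of WHERE

Corrected query:
SELECT p.name, c.amount FROM customers p LEFT JOIN purchases c ON c.customer_id = p.id AND c.amount > 1795.45

Result:
name  | amount
------+-------
Frank | NULL  
Eve   | NULL  
Alice | NULL  
Bob   | NULL  
Carol | NULL  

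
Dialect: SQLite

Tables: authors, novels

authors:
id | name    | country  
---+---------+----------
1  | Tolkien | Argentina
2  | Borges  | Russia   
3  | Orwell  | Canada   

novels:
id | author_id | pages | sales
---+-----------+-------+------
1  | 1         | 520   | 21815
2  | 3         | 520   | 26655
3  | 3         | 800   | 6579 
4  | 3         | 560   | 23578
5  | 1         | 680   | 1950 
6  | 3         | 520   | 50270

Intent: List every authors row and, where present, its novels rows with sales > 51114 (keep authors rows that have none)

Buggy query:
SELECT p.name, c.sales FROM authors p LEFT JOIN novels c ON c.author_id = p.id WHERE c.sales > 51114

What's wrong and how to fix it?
Bug: Filtering c.sales in WHERE discards the NULL rows produced by LEFT JOIN, turning it into an inner join

Fix: Move the right-table condition into the ON clause so unmatched parents are kept

Corrected query:
SELECT p.name, c.sales FROM authors p LEFT JOIN novels c ON c.author_id = p.id AND c.sales > 51114

Result:
name    | sales
--------+------
Tolkien | NULL 
Borges  | NULL 
Orwell  | NULL 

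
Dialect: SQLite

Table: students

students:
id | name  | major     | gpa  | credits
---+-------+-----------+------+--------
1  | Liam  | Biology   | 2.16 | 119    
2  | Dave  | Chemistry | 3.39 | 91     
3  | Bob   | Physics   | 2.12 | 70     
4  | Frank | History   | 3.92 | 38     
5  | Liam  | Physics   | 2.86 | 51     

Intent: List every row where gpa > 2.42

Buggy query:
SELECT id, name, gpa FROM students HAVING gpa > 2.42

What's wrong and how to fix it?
Bug: This is a non-aggregate query (no GROUP BY, no aggregates), so in SQLite the HAVING clause is invalid here; a row-level condition belongs in WHERE

Fix: Replace HAVING with WHERE since the condition applies to individual rows

Corrected query:
SELECT id, name, gpa FROM students WHERE gpa > 2.42

Result:
id | name  | gpa 
---+-------+-----
2  | Dave  | 3.39
4  | Frank | 3.92
5  | Liam  | 2.86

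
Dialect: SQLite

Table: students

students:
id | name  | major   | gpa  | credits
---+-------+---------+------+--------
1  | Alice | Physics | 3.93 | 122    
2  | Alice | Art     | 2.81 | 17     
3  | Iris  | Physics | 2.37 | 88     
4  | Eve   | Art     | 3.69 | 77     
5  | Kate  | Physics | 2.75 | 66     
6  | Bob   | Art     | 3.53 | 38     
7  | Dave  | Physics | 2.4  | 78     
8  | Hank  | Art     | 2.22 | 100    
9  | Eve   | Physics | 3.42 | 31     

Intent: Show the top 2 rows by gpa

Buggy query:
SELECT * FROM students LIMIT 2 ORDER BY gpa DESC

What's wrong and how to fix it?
Bug: ORDER BY cannot follow LIMIT; LIMIT is the final clause

Fix: Sort with ORDER BY, then apply LIMIT

Corrected query:
SELECT * FROM students ORDER BY gpa DESC LIMIT 2

Result:
id | name  | major   | gpa  | credits
---+-------+---------+------+--------
1  | Alice | Physics | 3.93 | 122    
4  | Eve   | Art     | 3.69 | 77     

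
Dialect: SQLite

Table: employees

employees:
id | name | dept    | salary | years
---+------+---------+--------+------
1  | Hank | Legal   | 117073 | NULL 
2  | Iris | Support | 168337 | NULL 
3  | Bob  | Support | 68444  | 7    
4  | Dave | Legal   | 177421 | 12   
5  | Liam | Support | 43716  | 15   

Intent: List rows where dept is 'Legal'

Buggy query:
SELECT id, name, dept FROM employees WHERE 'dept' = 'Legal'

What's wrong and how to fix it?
Bug: 'dept' in single quotes is a string literal, not the column; the comparison is literal-vs-literal and never true

Fix: Reference the column as dept without single quotes

Corrected query:
SELECT id, name, dept FROM employees WHERE dept = 'Legal'

Result:
id | name | dept 
---+------+------
1  | Hank | Legal
4  | Dave | Legal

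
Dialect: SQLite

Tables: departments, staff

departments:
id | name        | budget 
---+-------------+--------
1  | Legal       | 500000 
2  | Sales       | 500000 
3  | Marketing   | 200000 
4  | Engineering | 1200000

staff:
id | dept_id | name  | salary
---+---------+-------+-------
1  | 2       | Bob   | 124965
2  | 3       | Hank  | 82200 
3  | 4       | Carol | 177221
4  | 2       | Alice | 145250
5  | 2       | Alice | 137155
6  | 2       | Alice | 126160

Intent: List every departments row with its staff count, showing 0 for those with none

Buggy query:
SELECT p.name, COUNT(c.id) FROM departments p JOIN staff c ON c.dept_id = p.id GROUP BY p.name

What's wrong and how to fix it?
Bug: An inner join excludes parents with zero children

Fix: Use LEFT JOIN so parents without children still appear (COUNT(c.id) gives 0)

Corrected query:
SELECT p.name, COUNT(c.id) FROM departments p LEFT JOIN staff c ON c.dept_id = p.id GROUP BY p.name

Result:
name        | COUNT(c.id)
------------+------------
Engineering | 1          
Legal       | 0          
Marketing   | 1          
Sales       | 4          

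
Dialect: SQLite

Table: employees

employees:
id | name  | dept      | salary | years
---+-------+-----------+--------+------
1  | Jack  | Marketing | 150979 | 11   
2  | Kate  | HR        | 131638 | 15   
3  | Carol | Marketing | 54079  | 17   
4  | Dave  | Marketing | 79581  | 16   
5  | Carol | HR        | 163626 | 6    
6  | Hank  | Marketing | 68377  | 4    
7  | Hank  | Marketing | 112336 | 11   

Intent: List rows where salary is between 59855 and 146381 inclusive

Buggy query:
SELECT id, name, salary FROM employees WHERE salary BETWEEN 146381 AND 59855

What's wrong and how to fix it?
Bug: BETWEEN expects the lower bound first; with 146381 AND 59855 the range is empty

Fix: Write BETWEEN 59855 AND 146381

Corrected query:
SELECT id, name, salary FROM employees WHERE salary BETWEEN 59855 AND 146381

Result:
id | name | salary
---+------+-------
2  | Kate | 131638
4  | Dave | 79581 
6  | Hank | 68377 
7  | Hank | 112336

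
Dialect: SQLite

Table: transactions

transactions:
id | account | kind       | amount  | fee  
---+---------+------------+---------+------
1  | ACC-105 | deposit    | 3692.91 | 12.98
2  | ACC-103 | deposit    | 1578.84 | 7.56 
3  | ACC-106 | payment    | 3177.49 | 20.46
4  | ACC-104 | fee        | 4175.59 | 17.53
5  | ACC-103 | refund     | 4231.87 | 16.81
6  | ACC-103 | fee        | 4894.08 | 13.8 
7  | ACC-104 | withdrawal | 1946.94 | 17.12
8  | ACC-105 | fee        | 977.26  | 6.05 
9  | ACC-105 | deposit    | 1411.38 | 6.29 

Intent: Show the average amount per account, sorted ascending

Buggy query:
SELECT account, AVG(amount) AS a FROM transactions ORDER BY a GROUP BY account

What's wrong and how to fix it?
Bug: ORDER BY appears before GROUP BY; SQL clause order requires GROUP BY first

Fix: Move ORDER BY to the end, after GROUP BY

Corrected query:
SELECT account, AVG(amount) AS a FROM transactions GROUP BY account ORDER BY a

Result:
account | a          
--------+------------
ACC-105 | 2027.183333
ACC-104 | 3061.265   
ACC-106 | 3177.49    
ACC-103 | 3568.263333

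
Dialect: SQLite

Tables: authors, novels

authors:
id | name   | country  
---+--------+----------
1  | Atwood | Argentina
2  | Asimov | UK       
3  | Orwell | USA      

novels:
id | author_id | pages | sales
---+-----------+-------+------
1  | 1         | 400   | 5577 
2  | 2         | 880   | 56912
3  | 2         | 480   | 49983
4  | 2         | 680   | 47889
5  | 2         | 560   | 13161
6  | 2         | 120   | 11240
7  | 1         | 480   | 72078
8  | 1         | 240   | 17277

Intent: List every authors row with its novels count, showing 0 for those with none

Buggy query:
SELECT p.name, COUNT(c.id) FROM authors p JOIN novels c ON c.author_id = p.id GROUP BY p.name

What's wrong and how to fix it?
Bug: An inner join excludes parents with zero children

Fix: Use LEFT JOIN so parents without children still appear (COUNT(c.id) gives 0)

Corrected query:
SELECT p.name, COUNT(c.id) FROM authors p LEFT JOIN novels c ON c.author_id = p.id GROUP BY p.name

Result:
name   | COUNT(c.id)
-------+------------
Asimov | 5          
Atwood | 3          
Orwell | 0          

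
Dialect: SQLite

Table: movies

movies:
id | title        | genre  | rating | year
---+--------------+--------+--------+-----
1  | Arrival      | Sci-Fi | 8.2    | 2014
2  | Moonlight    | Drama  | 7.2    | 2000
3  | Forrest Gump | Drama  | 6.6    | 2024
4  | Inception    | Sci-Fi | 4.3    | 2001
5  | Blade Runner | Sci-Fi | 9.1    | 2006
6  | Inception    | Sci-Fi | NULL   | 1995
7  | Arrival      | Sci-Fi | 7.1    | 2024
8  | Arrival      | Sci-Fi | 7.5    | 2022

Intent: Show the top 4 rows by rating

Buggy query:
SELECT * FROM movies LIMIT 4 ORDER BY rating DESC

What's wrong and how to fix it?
Bug: LIMIT must come after ORDER BY

Fix: Sort with ORDER BY, then apply LIMIT

Corrected query:
SELECT * FROM movies ORDER BY rating DESC LIMIT 4

Result:
id | title        | genre  | rating | year
---+--------------+--------+--------+-----
5  | Blade Runner | Sci-Fi | 9.1    | 2006
1  | Arrival      | Sci-Fi | 8.2    | 2014
8  | Arrival      | Sci-Fi | 7.5    | 2022
2  | Moonlight    | Drama  | 7.2    | 2000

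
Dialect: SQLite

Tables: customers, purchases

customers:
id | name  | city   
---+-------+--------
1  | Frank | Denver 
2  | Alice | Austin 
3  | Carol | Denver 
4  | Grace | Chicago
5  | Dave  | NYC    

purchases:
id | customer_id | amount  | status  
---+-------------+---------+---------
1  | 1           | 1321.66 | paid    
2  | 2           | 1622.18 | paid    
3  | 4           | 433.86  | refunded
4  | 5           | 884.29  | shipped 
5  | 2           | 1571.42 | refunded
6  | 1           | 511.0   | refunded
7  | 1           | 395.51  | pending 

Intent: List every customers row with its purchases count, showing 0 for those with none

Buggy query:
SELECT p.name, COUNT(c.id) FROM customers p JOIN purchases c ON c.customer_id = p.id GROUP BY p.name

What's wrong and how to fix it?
Bug: INNER JOIN drops customers rows that have no matching purchases rows

Fix: Use LEFT JOIN so parents without children still appear (COUNT(c.id) gives 0)

Corrected query:
SELECT p.name, COUNT(c.id) FROM customers p LEFT JOIN purchases c ON c.customer_id = p.id GROUP BY p.name

Result:
name  | COUNT(c.id)
------+------------
Alice | 2          
Carol | 0          
Dave  | 1          
Frank | 3          
Grace | 1          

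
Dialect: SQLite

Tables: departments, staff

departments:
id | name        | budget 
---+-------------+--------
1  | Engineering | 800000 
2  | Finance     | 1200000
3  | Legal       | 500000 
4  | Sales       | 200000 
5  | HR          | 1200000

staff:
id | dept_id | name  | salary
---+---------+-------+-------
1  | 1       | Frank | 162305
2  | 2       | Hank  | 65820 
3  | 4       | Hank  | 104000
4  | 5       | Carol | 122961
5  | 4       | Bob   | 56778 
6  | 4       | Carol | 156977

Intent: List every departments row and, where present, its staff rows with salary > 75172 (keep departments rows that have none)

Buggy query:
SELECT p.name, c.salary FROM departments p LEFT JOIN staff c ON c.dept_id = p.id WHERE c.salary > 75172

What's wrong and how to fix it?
Bug: A WHERE condition on the right-hand table after LEFT JOIN drops unmatched parents

Fix: Put 'c.salary > 75172' in the JOIN's ON clause instead of WHERE

Corrected query:
SELECT p.name, c.salary FROM departments p LEFT JOIN staff c ON c.dept_id = p.id AND c.salary > 75172

Result:
name        | salary
------------+-------
Engineering | 162305
Finance     | NULL  
Legal       | NULL  
Sales       | 104000
Sales       | 156977
HR          | 122961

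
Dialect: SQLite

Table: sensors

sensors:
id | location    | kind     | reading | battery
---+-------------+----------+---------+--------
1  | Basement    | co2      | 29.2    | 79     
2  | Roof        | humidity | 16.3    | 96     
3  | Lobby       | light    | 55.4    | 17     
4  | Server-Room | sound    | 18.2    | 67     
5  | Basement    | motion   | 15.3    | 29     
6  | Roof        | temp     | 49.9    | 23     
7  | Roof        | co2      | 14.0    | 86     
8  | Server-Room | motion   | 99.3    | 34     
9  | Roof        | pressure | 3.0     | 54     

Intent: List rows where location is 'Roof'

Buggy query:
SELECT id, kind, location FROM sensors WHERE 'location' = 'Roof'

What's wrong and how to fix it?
Bug: Single quotes denote string literals in SQL; the column name is being compared as a constant string

Fix: Reference the column as location without single quotes

Corrected query:
SELECT id, kind, location FROM sensors WHERE location = 'Roof'

Result:
id | kind     | location
---+----------+---------
2  | humidity | Roof    
6  | temp     | Roof    
7  | co2      | Roof    
9  | pressure | Roof    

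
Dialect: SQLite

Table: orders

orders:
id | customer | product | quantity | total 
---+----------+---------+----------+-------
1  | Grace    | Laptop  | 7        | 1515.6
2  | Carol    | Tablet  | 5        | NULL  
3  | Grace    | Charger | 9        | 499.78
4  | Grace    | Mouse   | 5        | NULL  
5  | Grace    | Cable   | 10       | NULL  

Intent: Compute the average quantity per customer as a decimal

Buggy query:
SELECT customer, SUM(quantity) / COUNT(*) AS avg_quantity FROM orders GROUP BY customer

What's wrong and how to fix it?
Bug: SUM(quantity) and COUNT(*) are both integers; the division truncates the fractional part

Fix: Multiply by 1.0 (or CAST to REAL) to force floating-point division

Corrected query:
SELECT customer, SUM(quantity) * 1.0 / COUNT(*) AS avg_quantity FROM orders GROUP BY customer

Result:
customer | avg_quantity
---------+-------------
Carol    | 5           
Grace    | 7.75        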